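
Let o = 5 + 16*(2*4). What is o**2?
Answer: 17689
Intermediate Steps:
o = 133 (o = 5 + 16*8 = 5 + 128 = 133)
o**2 = 133**2 = 17689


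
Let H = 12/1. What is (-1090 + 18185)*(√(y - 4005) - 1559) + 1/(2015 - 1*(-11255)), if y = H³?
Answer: -353660163349/13270 + 51285*I*√253 ≈ -2.6651e+7 + 8.1574e+5*I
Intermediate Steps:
H = 12 (H = 12*1 = 12)
y = 1728 (y = 12³ = 1728)
(-1090 + 18185)*(√(y - 4005) - 1559) + 1/(2015 - 1*(-11255)) = (-1090 + 18185)*(√(1728 - 4005) - 1559) + 1/(2015 - 1*(-11255)) = 17095*(√(-2277) - 1559) + 1/(2015 + 11255) = 17095*(3*I*√253 - 1559) + 1/13270 = 17095*(-1559 + 3*I*√253) + 1/13270 = (-26651105 + 51285*I*√253) + 1/13270 = -353660163349/13270 + 51285*I*√253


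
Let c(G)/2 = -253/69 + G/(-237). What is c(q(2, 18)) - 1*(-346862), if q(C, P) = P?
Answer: 82204520/237 ≈ 3.4685e+5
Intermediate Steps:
c(G) = -22/3 - 2*G/237 (c(G) = 2*(-253/69 + G/(-237)) = 2*(-253*1/69 + G*(-1/237)) = 2*(-11/3 - G/237) = -22/3 - 2*G/237)
c(q(2, 18)) - 1*(-346862) = (-22/3 - 2/237*18) - 1*(-346862) = (-22/3 - 12/79) + 346862 = -1774/237 + 346862 = 82204520/237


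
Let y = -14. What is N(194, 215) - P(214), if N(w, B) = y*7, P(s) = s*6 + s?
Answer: -1596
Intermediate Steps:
P(s) = 7*s (P(s) = 6*s + s = 7*s)
N(w, B) = -98 (N(w, B) = -14*7 = -98)
N(194, 215) - P(214) = -98 - 7*214 = -98 - 1*1498 = -98 - 1498 = -1596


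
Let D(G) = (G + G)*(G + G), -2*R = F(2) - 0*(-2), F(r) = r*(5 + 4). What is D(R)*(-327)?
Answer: -105948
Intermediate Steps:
F(r) = 9*r (F(r) = r*9 = 9*r)
R = -9 (R = -(9*2 - 0*(-2))/2 = -(18 - 1*0)/2 = -(18 + 0)/2 = -½*18 = -9)
D(G) = 4*G² (D(G) = (2*G)*(2*G) = 4*G²)
D(R)*(-327) = (4*(-9)²)*(-327) = (4*81)*(-327) = 324*(-327) = -105948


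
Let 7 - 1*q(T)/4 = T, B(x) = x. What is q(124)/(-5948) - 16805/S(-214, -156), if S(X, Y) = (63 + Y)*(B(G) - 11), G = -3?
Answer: -24836701/1936074 ≈ -12.828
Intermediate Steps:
S(X, Y) = -882 - 14*Y (S(X, Y) = (63 + Y)*(-3 - 11) = (63 + Y)*(-14) = -882 - 14*Y)
q(T) = 28 - 4*T
q(124)/(-5948) - 16805/S(-214, -156) = (28 - 4*124)/(-5948) - 16805/(-882 - 14*(-156)) = (28 - 496)*(-1/5948) - 16805/(-882 + 2184) = -468*(-1/5948) - 16805/1302 = 117/1487 - 16805*1/1302 = 117/1487 - 16805/1302 = -24836701/1936074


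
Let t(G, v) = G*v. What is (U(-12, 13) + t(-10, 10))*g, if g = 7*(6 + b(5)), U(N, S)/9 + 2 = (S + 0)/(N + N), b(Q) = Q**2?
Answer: -213311/8 ≈ -26664.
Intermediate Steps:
U(N, S) = -18 + 9*S/(2*N) (U(N, S) = -18 + 9*((S + 0)/(N + N)) = -18 + 9*(S/((2*N))) = -18 + 9*(S*(1/(2*N))) = -18 + 9*(S/(2*N)) = -18 + 9*S/(2*N))
g = 217 (g = 7*(6 + 5**2) = 7*(6 + 25) = 7*31 = 217)
(U(-12, 13) + t(-10, 10))*g = ((-18 + (9/2)*13/(-12)) - 10*10)*217 = ((-18 + (9/2)*13*(-1/12)) - 100)*217 = ((-18 - 39/8) - 100)*217 = (-183/8 - 100)*217 = -983/8*217 = -213311/8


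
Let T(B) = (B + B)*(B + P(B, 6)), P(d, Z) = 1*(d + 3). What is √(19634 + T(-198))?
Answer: √175262 ≈ 418.64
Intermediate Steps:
P(d, Z) = 3 + d (P(d, Z) = 1*(3 + d) = 3 + d)
T(B) = 2*B*(3 + 2*B) (T(B) = (B + B)*(B + (3 + B)) = (2*B)*(3 + 2*B) = 2*B*(3 + 2*B))
√(19634 + T(-198)) = √(19634 + 2*(-198)*(3 + 2*(-198))) = √(19634 + 2*(-198)*(3 - 396)) = √(19634 + 2*(-198)*(-393)) = √(19634 + 155628) = √175262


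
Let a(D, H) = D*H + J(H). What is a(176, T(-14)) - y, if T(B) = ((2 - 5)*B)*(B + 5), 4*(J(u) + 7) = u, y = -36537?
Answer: -60185/2 ≈ -30093.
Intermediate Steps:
J(u) = -7 + u/4
T(B) = -3*B*(5 + B) (T(B) = (-3*B)*(5 + B) = -3*B*(5 + B))
a(D, H) = -7 + H/4 + D*H (a(D, H) = D*H + (-7 + H/4) = -7 + H/4 + D*H)
a(176, T(-14)) - y = (-7 + (-3*(-14)*(5 - 14))/4 + 176*(-3*(-14)*(5 - 14))) - 1*(-36537) = (-7 + (-3*(-14)*(-9))/4 + 176*(-3*(-14)*(-9))) + 36537 = (-7 + (¼)*(-378) + 176*(-378)) + 36537 = (-7 - 189/2 - 66528) + 36537 = -133259/2 + 36537 = -60185/2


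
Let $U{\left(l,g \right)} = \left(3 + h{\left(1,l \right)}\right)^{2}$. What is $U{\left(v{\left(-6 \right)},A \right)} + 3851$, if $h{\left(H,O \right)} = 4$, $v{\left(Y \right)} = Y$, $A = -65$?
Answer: $3900$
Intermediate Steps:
$U{\left(l,g \right)} = 49$ ($U{\left(l,g \right)} = \left(3 + 4\right)^{2} = 7^{2} = 49$)
$U{\left(v{\left(-6 \right)},A \right)} + 3851 = 49 + 3851 = 3900$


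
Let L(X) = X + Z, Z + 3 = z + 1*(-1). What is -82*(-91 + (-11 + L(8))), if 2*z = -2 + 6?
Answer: 7872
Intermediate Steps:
z = 2 (z = (-2 + 6)/2 = (½)*4 = 2)
Z = -2 (Z = -3 + (2 + 1*(-1)) = -3 + (2 - 1) = -3 + 1 = -2)
L(X) = -2 + X (L(X) = X - 2 = -2 + X)
-82*(-91 + (-11 + L(8))) = -82*(-91 + (-11 + (-2 + 8))) = -82*(-91 + (-11 + 6)) = -82*(-91 - 5) = -82*(-96) = 7872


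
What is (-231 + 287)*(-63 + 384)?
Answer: 17976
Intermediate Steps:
(-231 + 287)*(-63 + 384) = 56*321 = 17976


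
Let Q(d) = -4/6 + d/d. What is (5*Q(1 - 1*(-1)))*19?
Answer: 95/3 ≈ 31.667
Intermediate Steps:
Q(d) = ⅓ (Q(d) = -4*⅙ + 1 = -⅔ + 1 = ⅓)
(5*Q(1 - 1*(-1)))*19 = (5*(⅓))*19 = (5/3)*19 = 95/3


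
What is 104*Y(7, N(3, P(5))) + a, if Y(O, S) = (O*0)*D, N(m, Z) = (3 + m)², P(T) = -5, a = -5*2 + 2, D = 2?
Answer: -8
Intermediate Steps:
a = -8 (a = -10 + 2 = -8)
Y(O, S) = 0 (Y(O, S) = (O*0)*2 = 0*2 = 0)
104*Y(7, N(3, P(5))) + a = 104*0 - 8 = 0 - 8 = -8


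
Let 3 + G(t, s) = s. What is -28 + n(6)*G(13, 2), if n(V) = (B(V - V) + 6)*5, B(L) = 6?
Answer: -88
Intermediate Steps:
G(t, s) = -3 + s
n(V) = 60 (n(V) = (6 + 6)*5 = 12*5 = 60)
-28 + n(6)*G(13, 2) = -28 + 60*(-3 + 2) = -28 + 60*(-1) = -28 - 60 = -88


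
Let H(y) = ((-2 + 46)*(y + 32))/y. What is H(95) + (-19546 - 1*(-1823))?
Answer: -1678097/95 ≈ -17664.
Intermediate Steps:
H(y) = (1408 + 44*y)/y (H(y) = (44*(32 + y))/y = (1408 + 44*y)/y)
H(95) + (-19546 - 1*(-1823)) = (44 + 1408/95) + (-19546 - 1*(-1823)) = (44 + 1408*(1/95)) + (-19546 + 1823) = (44 + 1408/95) - 17723 = 5588/95 - 17723 = -1678097/95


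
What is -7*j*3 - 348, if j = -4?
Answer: -264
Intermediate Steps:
-7*j*3 - 348 = -7*(-4)*3 - 348 = 28*3 - 348 = 84 - 348 = -264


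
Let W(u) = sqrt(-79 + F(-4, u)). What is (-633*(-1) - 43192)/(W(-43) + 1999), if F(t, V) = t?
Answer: -85075441/3996084 + 42559*I*sqrt(83)/3996084 ≈ -21.29 + 0.097028*I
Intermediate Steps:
W(u) = I*sqrt(83) (W(u) = sqrt(-79 - 4) = sqrt(-83) = I*sqrt(83))
(-633*(-1) - 43192)/(W(-43) + 1999) = (-633*(-1) - 43192)/(I*sqrt(83) + 1999) = (633 - 43192)/(1999 + I*sqrt(83)) = -42559/(1999 + I*sqrt(83))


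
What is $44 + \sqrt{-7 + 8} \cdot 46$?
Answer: $90$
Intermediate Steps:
$44 + \sqrt{-7 + 8} \cdot 46 = 44 + \sqrt{1} \cdot 46 = 44 + 1 \cdot 46 = 44 + 46 = 90$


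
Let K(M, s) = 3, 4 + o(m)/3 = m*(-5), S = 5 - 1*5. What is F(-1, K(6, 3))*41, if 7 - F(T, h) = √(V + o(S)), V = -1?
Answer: 287 - 41*I*√13 ≈ 287.0 - 147.83*I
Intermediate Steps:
S = 0 (S = 5 - 5 = 0)
o(m) = -12 - 15*m (o(m) = -12 + 3*(m*(-5)) = -12 + 3*(-5*m) = -12 - 15*m)
F(T, h) = 7 - I*√13 (F(T, h) = 7 - √(-1 + (-12 - 15*0)) = 7 - √(-1 + (-12 + 0)) = 7 - √(-1 - 12) = 7 - √(-13) = 7 - I*√13)
F(-1, K(6, 3))*41 = (7 - I*√13)*41 = 287 - 41*I*√13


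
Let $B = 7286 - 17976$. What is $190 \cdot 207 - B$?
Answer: $50020$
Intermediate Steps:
$B = -10690$
$190 \cdot 207 - B = 190 \cdot 207 - -10690 = 39330 + 10690 = 50020$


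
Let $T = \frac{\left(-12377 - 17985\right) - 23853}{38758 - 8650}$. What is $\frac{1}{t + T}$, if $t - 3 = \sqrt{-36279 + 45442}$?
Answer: $- \frac{1087169772}{8304879257351} + \frac{6345441648 \sqrt{187}}{8304879257351} \approx 0.010317$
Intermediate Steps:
$t = 3 + 7 \sqrt{187}$ ($t = 3 + \sqrt{-36279 + 45442} = 3 + \sqrt{9163} = 3 + 7 \sqrt{187} \approx 98.724$)
$T = - \frac{54215}{30108}$ ($T = \frac{\left(-12377 - 17985\right) - 23853}{30108} = \left(-30362 - 23853\right) \frac{1}{30108} = \left(-54215\right) \frac{1}{30108} = - \frac{54215}{30108} \approx -1.8007$)
$\frac{1}{t + T} = \frac{1}{\left(3 + 7 \sqrt{187}\right) - \frac{54215}{30108}} = \frac{1}{\frac{36109}{30108} + 7 \sqrt{187}}$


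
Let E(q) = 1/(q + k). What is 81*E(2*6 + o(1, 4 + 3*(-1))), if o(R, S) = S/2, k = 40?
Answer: 54/35 ≈ 1.5429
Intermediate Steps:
o(R, S) = S/2 (o(R, S) = S*(½) = S/2)
E(q) = 1/(40 + q) (E(q) = 1/(q + 40) = 1/(40 + q))
81*E(2*6 + o(1, 4 + 3*(-1))) = 81/(40 + (2*6 + (4 + 3*(-1))/2)) = 81/(40 + (12 + (4 - 3)/2)) = 81/(40 + (12 + (½)*1)) = 81/(40 + (12 + ½)) = 81/(40 + 25/2) = 81/(105/2) = 81*(2/105) = 54/35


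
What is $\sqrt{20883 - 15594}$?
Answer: $\sqrt{5289} \approx 72.725$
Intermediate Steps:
$\sqrt{20883 - 15594} = \sqrt{5289}$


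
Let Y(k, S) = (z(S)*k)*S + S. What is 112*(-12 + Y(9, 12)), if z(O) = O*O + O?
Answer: 1886976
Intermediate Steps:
z(O) = O + O² (z(O) = O² + O = O + O²)
Y(k, S) = S + k*S²*(1 + S) (Y(k, S) = ((S*(1 + S))*k)*S + S = (S*k*(1 + S))*S + S = k*S²*(1 + S) + S = S + k*S²*(1 + S))
112*(-12 + Y(9, 12)) = 112*(-12 + 12*(1 + 12*9*(1 + 12))) = 112*(-12 + 12*(1 + 12*9*13)) = 112*(-12 + 12*(1 + 1404)) = 112*(-12 + 12*1405) = 112*(-12 + 16860) = 112*16848 = 1886976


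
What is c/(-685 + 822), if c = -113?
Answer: -113/137 ≈ -0.82482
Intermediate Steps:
c/(-685 + 822) = -113/(-685 + 822) = -113/137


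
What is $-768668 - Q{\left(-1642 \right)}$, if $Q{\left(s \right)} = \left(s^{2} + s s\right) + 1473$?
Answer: $-6162469$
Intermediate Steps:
$Q{\left(s \right)} = 1473 + 2 s^{2}$ ($Q{\left(s \right)} = \left(s^{2} + s^{2}\right) + 1473 = 2 s^{2} + 1473 = 1473 + 2 s^{2}$)
$-768668 - Q{\left(-1642 \right)} = -768668 - \left(1473 + 2 \left(-1642\right)^{2}\right) = -768668 - \left(1473 + 2 \cdot 2696164\right) = -768668 - \left(1473 + 5392328\right) = -768668 - 5393801 = -6162469$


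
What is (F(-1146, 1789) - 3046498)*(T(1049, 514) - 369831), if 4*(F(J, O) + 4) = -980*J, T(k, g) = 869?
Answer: 1020450010184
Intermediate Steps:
F(J, O) = -4 - 245*J (F(J, O) = -4 + (-980*J)/4 = -4 - 245*J)
(F(-1146, 1789) - 3046498)*(T(1049, 514) - 369831) = ((-4 - 245*(-1146)) - 3046498)*(869 - 369831) = ((-4 + 280770) - 3046498)*(-368962) = (280766 - 3046498)*(-368962) = -2765732*(-368962) = 1020450010184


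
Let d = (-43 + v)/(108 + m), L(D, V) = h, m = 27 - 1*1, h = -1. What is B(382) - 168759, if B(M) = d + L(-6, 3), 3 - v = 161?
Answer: -337523/2 ≈ -1.6876e+5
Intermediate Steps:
v = -158 (v = 3 - 1*161 = 3 - 161 = -158)
m = 26 (m = 27 - 1 = 26)
L(D, V) = -1
d = -3/2 (d = (-43 - 158)/(108 + 26) = -201/134 = -201*1/134 = -3/2 ≈ -1.5000)
B(M) = -5/2 (B(M) = -3/2 - 1 = -5/2)
B(382) - 168759 = -5/2 - 168759 = -337523/2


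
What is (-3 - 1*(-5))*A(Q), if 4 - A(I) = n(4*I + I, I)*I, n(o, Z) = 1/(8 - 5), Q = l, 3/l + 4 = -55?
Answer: 474/59 ≈ 8.0339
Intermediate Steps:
l = -3/59 (l = 3/(-4 - 55) = 3/(-59) = 3*(-1/59) = -3/59 ≈ -0.050847)
Q = -3/59 ≈ -0.050847
n(o, Z) = 1/3
A(I) = 4 - I/3
(-3 - 1*(-5))*A(Q) = (-3 - 1*(-5))*(4 - 1/3*(-3/59)) = (-3 + 5)*(4 + 1/59) = 2*(237/59) = 474/59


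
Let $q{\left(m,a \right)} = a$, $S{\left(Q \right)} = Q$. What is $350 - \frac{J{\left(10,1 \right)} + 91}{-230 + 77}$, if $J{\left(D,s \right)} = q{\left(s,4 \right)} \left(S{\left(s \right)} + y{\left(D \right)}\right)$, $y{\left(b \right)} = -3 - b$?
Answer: $\frac{53593}{153} \approx 350.28$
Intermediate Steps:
$J{\left(D,s \right)} = -12 - 4 D + 4 s$ ($J{\left(D,s \right)} = 4 \left(s - \left(3 + D\right)\right) = 4 \left(-3 + s - D\right) = -12 - 4 D + 4 s$)
$350 - \frac{J{\left(10,1 \right)} + 91}{-230 + 77} = 350 - \frac{\left(-12 - 40 + 4 \cdot 1\right) + 91}{-230 + 77} = 350 - \frac{\left(-12 - 40 + 4\right) + 91}{-153} = 350 - \left(-48 + 91\right) \left(- \frac{1}{153}\right) = 350 - 43 \left(- \frac{1}{153}\right) = 350 - - \frac{43}{153} = 350 + \frac{43}{153} = \frac{53593}{153}$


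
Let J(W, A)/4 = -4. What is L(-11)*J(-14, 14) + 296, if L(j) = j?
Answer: 472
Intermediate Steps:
J(W, A) = -16 (J(W, A) = 4*(-4) = -16)
L(-11)*J(-14, 14) + 296 = -11*(-16) + 296 = 176 + 296 = 472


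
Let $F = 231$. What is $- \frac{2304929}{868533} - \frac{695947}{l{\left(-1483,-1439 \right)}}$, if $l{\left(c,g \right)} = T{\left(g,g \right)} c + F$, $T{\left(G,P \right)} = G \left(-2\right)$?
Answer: $- \frac{9232622162396}{3706762484319} \approx -2.4907$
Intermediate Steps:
$T{\left(G,P \right)} = - 2 G$
$l{\left(c,g \right)} = 231 - 2 c g$ ($l{\left(c,g \right)} = - 2 g c + 231 = - 2 c g + 231 = 231 - 2 c g$)
$- \frac{2304929}{868533} - \frac{695947}{l{\left(-1483,-1439 \right)}} = - \frac{2304929}{868533} - \frac{695947}{231 - \left(-2966\right) \left(-1439\right)} = \left(-2304929\right) \frac{1}{868533} - \frac{695947}{231 - 4268074} = - \frac{2304929}{868533} - \frac{695947}{-4267843} = - \frac{2304929}{868533} - - \frac{695947}{4267843} = - \frac{2304929}{868533} + \frac{695947}{4267843} = - \frac{9232622162396}{3706762484319}$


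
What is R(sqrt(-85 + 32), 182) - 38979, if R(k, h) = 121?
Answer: -38858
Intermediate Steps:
R(sqrt(-85 + 32), 182) - 38979 = 121 - 38979 = -38858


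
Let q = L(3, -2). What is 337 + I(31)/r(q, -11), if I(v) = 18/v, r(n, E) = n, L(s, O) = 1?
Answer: 10465/31 ≈ 337.58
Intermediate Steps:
q = 1
337 + I(31)/r(q, -11) = 337 + (18/31)/1 = 337 + 1*(18*(1/31)) = 337 + 1*(18/31) = 337 + 18/31 = 10465/31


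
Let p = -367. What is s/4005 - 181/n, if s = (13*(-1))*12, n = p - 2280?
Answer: 103991/3533745 ≈ 0.029428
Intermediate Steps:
n = -2647 (n = -367 - 2280 = -2647)
s = -156 (s = -13*12 = -156)
s/4005 - 181/n = -156/4005 - 181/(-2647) = -156*1/4005 - 181*(-1/2647) = -52/1335 + 181/2647 = 103991/3533745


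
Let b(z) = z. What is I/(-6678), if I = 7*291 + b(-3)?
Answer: -113/371 ≈ -0.30458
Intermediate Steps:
I = 2034 (I = 7*291 - 3 = 2037 - 3 = 2034)
I/(-6678) = 2034/(-6678) = 2034*(-1/6678) = -113/371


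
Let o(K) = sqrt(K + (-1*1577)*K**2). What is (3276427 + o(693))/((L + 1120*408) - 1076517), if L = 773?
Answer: -3276427/618784 - 3*I*sqrt(21037555)/309392 ≈ -5.2949 - 0.044474*I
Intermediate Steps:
o(K) = sqrt(K - 1577*K**2)
(3276427 + o(693))/((L + 1120*408) - 1076517) = (3276427 + sqrt(693*(1 - 1577*693)))/((773 + 1120*408) - 1076517) = (3276427 + sqrt(693*(1 - 1092861)))/((773 + 456960) - 1076517) = (3276427 + sqrt(693*(-1092860)))/(457733 - 1076517) = (3276427 + sqrt(-757351980))/(-618784) = (3276427 + 6*I*sqrt(21037555))*(-1/618784) = -3276427/618784 - 3*I*sqrt(21037555)/309392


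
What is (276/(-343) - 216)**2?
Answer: 5530004496/117649 ≈ 47004.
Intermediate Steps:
(276/(-343) - 216)**2 = (276*(-1/343) - 216)**2 = (-276/343 - 216)**2 = (-74364/343)**2 = 5530004496/117649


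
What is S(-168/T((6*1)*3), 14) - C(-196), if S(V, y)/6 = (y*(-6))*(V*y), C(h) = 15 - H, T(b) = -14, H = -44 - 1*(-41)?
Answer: -84690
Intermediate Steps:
H = -3 (H = -44 + 41 = -3)
C(h) = 18 (C(h) = 15 - 1*(-3) = 15 + 3 = 18)
S(V, y) = -36*V*y**2 (S(V, y) = 6*((y*(-6))*(V*y)) = 6*((-6*y)*(V*y)) = 6*(-6*V*y**2) = -36*V*y**2)
S(-168/T((6*1)*3), 14) - C(-196) = -36*(-168/(-14))*14**2 - 1*18 = -36*(-168*(-1/14))*196 - 18 = -36*12*196 - 18 = -84672 - 18 = -84690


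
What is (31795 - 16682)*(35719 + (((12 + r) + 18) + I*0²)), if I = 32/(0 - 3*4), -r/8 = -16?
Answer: 542209101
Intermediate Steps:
r = 128 (r = -8*(-16) = 128)
I = -8/3 (I = 32/(0 - 12) = 32/(-12) = 32*(-1/12) = -8/3 ≈ -2.6667)
(31795 - 16682)*(35719 + (((12 + r) + 18) + I*0²)) = (31795 - 16682)*(35719 + (((12 + 128) + 18) - 8/3*0²)) = 15113*(35719 + ((140 + 18) - 8/3*0)) = 15113*(35719 + (158 + 0)) = 15113*(35719 + 158) = 15113*35877 = 542209101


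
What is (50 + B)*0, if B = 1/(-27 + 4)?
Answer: 0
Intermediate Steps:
B = -1/23 (B = 1/(-23) = -1/23 ≈ -0.043478)
(50 + B)*0 = (50 - 1/23)*0 = (1149/23)*0 = 0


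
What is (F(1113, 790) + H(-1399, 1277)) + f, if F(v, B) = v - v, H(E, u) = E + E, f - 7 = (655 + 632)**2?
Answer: 1653578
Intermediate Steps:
f = 1656376 (f = 7 + (655 + 632)**2 = 7 + 1287**2 = 7 + 1656369 = 1656376)
H(E, u) = 2*E
F(v, B) = 0
(F(1113, 790) + H(-1399, 1277)) + f = (0 + 2*(-1399)) + 1656376 = (0 - 2798) + 1656376 = -2798 + 1656376 = 1653578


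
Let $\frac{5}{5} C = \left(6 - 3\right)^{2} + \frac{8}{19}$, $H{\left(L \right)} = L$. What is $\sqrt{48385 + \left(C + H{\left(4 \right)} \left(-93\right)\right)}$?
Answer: $\frac{\sqrt{17336094}}{19} \approx 219.14$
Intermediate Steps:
$C = \frac{179}{19}$ ($C = \left(6 - 3\right)^{2} + \frac{8}{19} = 3^{2} + \frac{8}{19} = 9 + \frac{8}{19} = \frac{179}{19} \approx 9.4211$)
$\sqrt{48385 + \left(C + H{\left(4 \right)} \left(-93\right)\right)} = \sqrt{48385 + \left(\frac{179}{19} + 4 \left(-93\right)\right)} = \sqrt{48385 + \left(\frac{179}{19} - 372\right)} = \sqrt{48385 - \frac{6889}{19}} = \sqrt{\frac{912426}{19}} = \frac{\sqrt{17336094}}{19}$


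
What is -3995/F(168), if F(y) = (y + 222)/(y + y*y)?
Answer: -290836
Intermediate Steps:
F(y) = (222 + y)/(y + y**2)
-3995/F(168) = -3995*168*(1 + 168)/(222 + 168) = -3995/((1/168)*390/169) = -3995/((1/168)*(1/169)*390) = -3995/5/364 = -3995*364/5 = -290836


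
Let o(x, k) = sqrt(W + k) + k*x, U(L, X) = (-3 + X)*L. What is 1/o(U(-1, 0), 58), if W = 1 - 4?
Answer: 174/30221 - sqrt(55)/30221 ≈ 0.0055122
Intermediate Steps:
W = -3
U(L, X) = L*(-3 + X)
o(x, k) = sqrt(-3 + k) + k*x
1/o(U(-1, 0), 58) = 1/(sqrt(-3 + 58) + 58*(-(-3 + 0))) = 1/(sqrt(55) + 58*(-1*(-3))) = 1/(sqrt(55) + 58*3) = 1/(sqrt(55) + 174) = 1/(174 + sqrt(55))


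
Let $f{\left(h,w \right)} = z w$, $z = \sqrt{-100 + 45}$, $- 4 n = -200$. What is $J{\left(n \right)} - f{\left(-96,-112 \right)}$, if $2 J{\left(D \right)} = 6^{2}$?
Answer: $18 + 112 i \sqrt{55} \approx 18.0 + 830.61 i$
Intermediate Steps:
$n = 50$ ($n = \left(- \frac{1}{4}\right) \left(-200\right) = 50$)
$z = i \sqrt{55}$ ($z = \sqrt{-55} = i \sqrt{55} \approx 7.4162 i$)
$f{\left(h,w \right)} = i w \sqrt{55}$ ($f{\left(h,w \right)} = i \sqrt{55} w = i w \sqrt{55}$)
$J{\left(D \right)} = 18$ ($J{\left(D \right)} = \frac{6^{2}}{2} = \frac{1}{2} \cdot 36 = 18$)
$J{\left(n \right)} - f{\left(-96,-112 \right)} = 18 - i \left(-112\right) \sqrt{55} = 18 - - 112 i \sqrt{55} = 18 + 112 i \sqrt{55}$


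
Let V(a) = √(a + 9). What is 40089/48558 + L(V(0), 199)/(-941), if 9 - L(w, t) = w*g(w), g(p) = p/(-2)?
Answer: 6178036/7615513 ≈ 0.81124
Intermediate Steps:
g(p) = -p/2 (g(p) = p*(-½) = -p/2)
V(a) = √(9 + a)
L(w, t) = 9 + w²/2 (L(w, t) = 9 - w*(-w/2) = 9 - (-1)*w²/2 = 9 + w²/2)
40089/48558 + L(V(0), 199)/(-941) = 40089/48558 + (9 + (√(9 + 0))²/2)/(-941) = 40089*(1/48558) + (9 + (√9)²/2)*(-1/941) = 13363/16186 + (9 + (½)*3²)*(-1/941) = 13363/16186 + (9 + (½)*9)*(-1/941) = 13363/16186 + (9 + 9/2)*(-1/941) = 13363/16186 + (27/2)*(-1/941) = 13363/16186 - 27/1882 = 6178036/7615513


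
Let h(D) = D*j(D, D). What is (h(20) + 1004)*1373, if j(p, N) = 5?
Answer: 1515792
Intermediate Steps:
h(D) = 5*D (h(D) = D*5 = 5*D)
(h(20) + 1004)*1373 = (5*20 + 1004)*1373 = (100 + 1004)*1373 = 1104*1373 = 1515792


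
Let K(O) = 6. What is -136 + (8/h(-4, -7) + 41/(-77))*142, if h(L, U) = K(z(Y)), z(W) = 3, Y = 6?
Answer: -5146/231 ≈ -22.277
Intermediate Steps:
h(L, U) = 6
-136 + (8/h(-4, -7) + 41/(-77))*142 = -136 + (8/6 + 41/(-77))*142 = -136 + (8*(1/6) + 41*(-1/77))*142 = -136 + (4/3 - 41/77)*142 = -136 + (185/231)*142 = -136 + 26270/231 = -5146/231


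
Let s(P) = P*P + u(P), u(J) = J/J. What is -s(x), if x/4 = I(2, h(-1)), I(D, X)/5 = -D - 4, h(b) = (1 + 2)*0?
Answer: -14401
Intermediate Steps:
h(b) = 0 (h(b) = 3*0 = 0)
I(D, X) = -20 - 5*D (I(D, X) = 5*(-D - 4) = 5*(-4 - D) = -20 - 5*D)
u(J) = 1
x = -120 (x = 4*(-20 - 5*2) = 4*(-20 - 10) = 4*(-30) = -120)
s(P) = 1 + P² (s(P) = P*P + 1 = P² + 1 = 1 + P²)
-s(x) = -(1 + (-120)²) = -(1 + 14400) = -1*14401 = -14401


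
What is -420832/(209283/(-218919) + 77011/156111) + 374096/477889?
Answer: 286379471706543530084/314853330679219 ≈ 9.0957e+5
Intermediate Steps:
-420832/(209283/(-218919) + 77011/156111) + 374096/477889 = -420832/(209283*(-1/218919) + 77011*(1/156111)) + 374096*(1/477889) = -420832/(-69761/72973 + 77011/156111) + 374096/477889 = -420832/(-5270735768/11391888003) + 374096/477889 = -420832*(-11391888003/5270735768) + 374096/477889 = 599258876509812/658841971 + 374096/477889 = 286379471706543530084/314853330679219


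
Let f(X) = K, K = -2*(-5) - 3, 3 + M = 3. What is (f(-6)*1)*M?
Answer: 0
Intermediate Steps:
M = 0 (M = -3 + 3 = 0)
K = 7 (K = 10 - 3 = 7)
f(X) = 7
(f(-6)*1)*M = (7*1)*0 = 7*0 = 0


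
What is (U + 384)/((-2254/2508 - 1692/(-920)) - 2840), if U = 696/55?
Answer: -3575097/25588799 ≈ -0.13971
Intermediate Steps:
U = 696/55 (U = 696*(1/55) = 696/55 ≈ 12.655)
(U + 384)/((-2254/2508 - 1692/(-920)) - 2840) = (696/55 + 384)/((-2254/2508 - 1692/(-920)) - 2840) = 21816/(55*((-2254*1/2508 - 1692*(-1/920)) - 2840)) = 21816/(55*((-1127/1254 + 423/230) - 2840)) = 21816/(55*(67808/72105 - 2840)) = 21816/(55*(-204710392/72105)) = (21816/55)*(-72105/204710392) = -3575097/25588799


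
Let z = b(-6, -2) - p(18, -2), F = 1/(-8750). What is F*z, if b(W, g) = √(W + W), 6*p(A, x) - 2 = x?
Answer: -I*√3/4375 ≈ -0.0003959*I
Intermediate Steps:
p(A, x) = ⅓ + x/6
b(W, g) = √2*√W (b(W, g) = √(2*W) = √2*√W)
F = -1/8750 ≈ -0.00011429
z = 2*I*√3 (z = √2*√(-6) - (⅓ + (⅙)*(-2)) = √2*(I*√6) - (⅓ - ⅓) = 2*I*√3 - 1*0 = 2*I*√3 + 0 = 2*I*√3 ≈ 3.4641*I)
F*z = -I*√3/4375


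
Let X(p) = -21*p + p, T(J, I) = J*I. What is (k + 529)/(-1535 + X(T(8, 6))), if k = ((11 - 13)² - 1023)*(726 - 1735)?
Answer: -205740/499 ≈ -412.30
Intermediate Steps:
T(J, I) = I*J
X(p) = -20*p
k = 1028171 (k = ((-2)² - 1023)*(-1009) = (4 - 1023)*(-1009) = -1019*(-1009) = 1028171)
(k + 529)/(-1535 + X(T(8, 6))) = (1028171 + 529)/(-1535 - 120*8) = 1028700/(-1535 - 20*48) = 1028700/(-1535 - 960) = 1028700/(-2495) = 1028700*(-1/2495) = -205740/499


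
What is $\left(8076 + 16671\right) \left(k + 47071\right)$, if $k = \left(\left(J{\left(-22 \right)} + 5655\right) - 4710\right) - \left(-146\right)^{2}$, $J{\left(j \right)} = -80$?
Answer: $658765140$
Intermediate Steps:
$k = -20451$ ($k = \left(\left(-80 + 5655\right) - 4710\right) - \left(-146\right)^{2} = \left(5575 - 4710\right) - 21316 = 865 - 21316 = -20451$)
$\left(8076 + 16671\right) \left(k + 47071\right) = \left(8076 + 16671\right) \left(-20451 + 47071\right) = 24747 \cdot 26620 = 658765140$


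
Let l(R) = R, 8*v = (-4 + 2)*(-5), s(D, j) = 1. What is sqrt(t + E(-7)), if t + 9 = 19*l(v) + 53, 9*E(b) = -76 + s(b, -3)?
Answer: sqrt(2139)/6 ≈ 7.7082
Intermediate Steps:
v = 5/4 (v = ((-4 + 2)*(-5))/8 = (-2*(-5))/8 = (1/8)*10 = 5/4 ≈ 1.2500)
E(b) = -25/3 (E(b) = (-76 + 1)/9 = (1/9)*(-75) = -25/3)
t = 271/4 (t = -9 + (19*(5/4) + 53) = -9 + (95/4 + 53) = -9 + 307/4 = 271/4 ≈ 67.750)
sqrt(t + E(-7)) = sqrt(271/4 - 25/3) = sqrt(713/12) = sqrt(2139)/6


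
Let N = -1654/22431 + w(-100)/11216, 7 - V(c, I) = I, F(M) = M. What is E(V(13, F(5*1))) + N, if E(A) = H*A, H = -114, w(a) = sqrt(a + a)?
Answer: -5115922/22431 + 5*I*sqrt(2)/5608 ≈ -228.07 + 0.0012609*I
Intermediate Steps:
w(a) = sqrt(2)*sqrt(a) (w(a) = sqrt(2*a) = sqrt(2)*sqrt(a))
V(c, I) = 7 - I
E(A) = -114*A
N = -1654/22431 + 5*I*sqrt(2)/5608 (N = -1654/22431 + (sqrt(2)*sqrt(-100))/11216 = -1654*1/22431 + (sqrt(2)*(10*I))*(1/11216) = -1654/22431 + (10*I*sqrt(2))*(1/11216) = -1654/22431 + 5*I*sqrt(2)/5608 ≈ -0.073737 + 0.0012609*I)
E(V(13, F(5*1))) + N = -114*(7 - 5) + (-1654/22431 + 5*I*sqrt(2)/5608) = -114*2 + (-1654/22431 + 5*I*sqrt(2)/5608) = -228 + (-1654/22431 + 5*I*sqrt(2)/5608) = -5115922/22431 + 5*I*sqrt(2)/5608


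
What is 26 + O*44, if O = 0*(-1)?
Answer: 26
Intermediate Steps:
O = 0
26 + O*44 = 26 + 0*44 = 26 + 0 = 26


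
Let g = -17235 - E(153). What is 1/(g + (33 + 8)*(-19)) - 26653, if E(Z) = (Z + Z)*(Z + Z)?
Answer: -2975807451/111650 ≈ -26653.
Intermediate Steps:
E(Z) = 4*Z² (E(Z) = (2*Z)*(2*Z) = 4*Z²)
g = -110871 (g = -17235 - 4*153² = -17235 - 4*23409 = -17235 - 1*93636 = -17235 - 93636 = -110871)
1/(g + (33 + 8)*(-19)) - 26653 = 1/(-110871 + (33 + 8)*(-19)) - 26653 = 1/(-110871 + 41*(-19)) - 26653 = 1/(-110871 - 779) - 26653 = 1/(-111650) - 26653 = -1/111650 - 26653 = -2975807451/111650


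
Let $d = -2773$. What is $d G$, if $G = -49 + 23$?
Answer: $72098$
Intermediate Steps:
$G = -26$
$d G = \left(-2773\right) \left(-26\right) = 72098$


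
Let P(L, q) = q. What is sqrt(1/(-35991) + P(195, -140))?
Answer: I*sqrt(20149925259)/11997 ≈ 11.832*I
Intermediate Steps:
sqrt(1/(-35991) + P(195, -140)) = sqrt(1/(-35991) - 140) = sqrt(-1/35991 - 140) = sqrt(-5038741/35991) = I*sqrt(20149925259)/11997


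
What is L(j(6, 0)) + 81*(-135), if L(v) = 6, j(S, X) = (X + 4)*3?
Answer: -10929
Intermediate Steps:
j(S, X) = 12 + 3*X (j(S, X) = (4 + X)*3 = 12 + 3*X)
L(j(6, 0)) + 81*(-135) = 6 + 81*(-135) = 6 - 10935 = -10929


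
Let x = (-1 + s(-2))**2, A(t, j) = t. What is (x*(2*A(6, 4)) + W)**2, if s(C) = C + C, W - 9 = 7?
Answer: 99856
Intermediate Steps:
W = 16 (W = 9 + 7 = 16)
s(C) = 2*C
x = 25 (x = (-1 + 2*(-2))**2 = (-1 - 4)**2 = (-5)**2 = 25)
(x*(2*A(6, 4)) + W)**2 = (25*(2*6) + 16)**2 = (25*12 + 16)**2 = (300 + 16)**2 = 316**2 = 99856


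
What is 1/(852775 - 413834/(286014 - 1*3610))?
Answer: 141202/120413328633 ≈ 1.1726e-6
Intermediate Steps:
1/(852775 - 413834/(286014 - 1*3610)) = 1/(852775 - 413834/(286014 - 3610)) = 1/(852775 - 413834/282404) = 1/(852775 - 413834*1/282404) = 1/(852775 - 206917/141202) = 1/(120413328633/141202) = 141202/120413328633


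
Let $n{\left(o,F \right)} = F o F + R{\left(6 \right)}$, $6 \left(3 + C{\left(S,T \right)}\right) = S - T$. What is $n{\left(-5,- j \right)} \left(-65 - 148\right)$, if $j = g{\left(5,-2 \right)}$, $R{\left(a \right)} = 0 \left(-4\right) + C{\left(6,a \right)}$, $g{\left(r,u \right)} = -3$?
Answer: $10224$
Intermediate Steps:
$C{\left(S,T \right)} = -3 - \frac{T}{6} + \frac{S}{6}$ ($C{\left(S,T \right)} = -3 + \frac{S - T}{6} = -3 + \left(- \frac{T}{6} + \frac{S}{6}\right) = -3 - \frac{T}{6} + \frac{S}{6}$)
$R{\left(a \right)} = -2 - \frac{a}{6}$ ($R{\left(a \right)} = 0 \left(-4\right) - \left(2 + \frac{a}{6}\right) = 0 - \left(2 + \frac{a}{6}\right) = -2 - \frac{a}{6}$)
$j = -3$
$n{\left(o,F \right)} = -3 + o F^{2}$ ($n{\left(o,F \right)} = F o F - 3 = o F^{2} - 3 = -3 + o F^{2}$)
$n{\left(-5,- j \right)} \left(-65 - 148\right) = \left(-3 - 5 \left(\left(-1\right) \left(-3\right)\right)^{2}\right) \left(-65 - 148\right) = \left(-3 - 5 \cdot 3^{2}\right) \left(-213\right) = \left(-3 - 45\right) \left(-213\right) = \left(-48\right) \left(-213\right) = 10224$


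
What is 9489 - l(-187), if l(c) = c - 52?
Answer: 9728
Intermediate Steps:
l(c) = -52 + c
9489 - l(-187) = 9489 - (-52 - 187) = 9489 - 1*(-239) = 9489 + 239 = 9728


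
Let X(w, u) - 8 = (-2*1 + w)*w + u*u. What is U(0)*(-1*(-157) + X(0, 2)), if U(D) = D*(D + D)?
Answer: 0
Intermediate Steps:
X(w, u) = 8 + u² + w*(-2 + w) (X(w, u) = 8 + ((-2*1 + w)*w + u*u) = 8 + ((-2 + w)*w + u²) = 8 + (w*(-2 + w) + u²) = 8 + (u² + w*(-2 + w)) = 8 + u² + w*(-2 + w))
U(D) = 2*D² (U(D) = D*(2*D) = 2*D²)
U(0)*(-1*(-157) + X(0, 2)) = (2*0²)*(-1*(-157) + (8 + 2² + 0² - 2*0)) = (2*0)*(157 + (8 + 4 + 0 + 0)) = 0*(157 + 12) = 0*169 = 0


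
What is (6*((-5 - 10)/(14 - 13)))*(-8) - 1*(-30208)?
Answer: 30928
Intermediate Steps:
(6*((-5 - 10)/(14 - 13)))*(-8) - 1*(-30208) = (6*(-15/1))*(-8) + 30208 = (6*(-15*1))*(-8) + 30208 = (6*(-15))*(-8) + 30208 = -90*(-8) + 30208 = 720 + 30208 = 30928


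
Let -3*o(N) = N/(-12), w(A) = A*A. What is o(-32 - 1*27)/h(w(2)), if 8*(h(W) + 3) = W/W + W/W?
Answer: 59/99 ≈ 0.59596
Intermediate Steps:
w(A) = A²
h(W) = -11/4 (h(W) = -3 + (W/W + W/W)/8 = -3 + (1 + 1)/8 = -3 + (⅛)*2 = -3 + ¼ = -11/4)
o(N) = N/36 (o(N) = -N/(3*(-12)) = -N*(-1)/(3*12) = -(-1)*N/36 = N/36)
o(-32 - 1*27)/h(w(2)) = ((-32 - 1*27)/36)/(-11/4) = ((-32 - 27)/36)*(-4/11) = ((1/36)*(-59))*(-4/11) = -59/36*(-4/11) = 59/99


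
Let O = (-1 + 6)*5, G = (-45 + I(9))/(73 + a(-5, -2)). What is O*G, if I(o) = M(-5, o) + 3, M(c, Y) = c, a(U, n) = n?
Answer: -1175/71 ≈ -16.549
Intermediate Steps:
I(o) = -2 (I(o) = -5 + 3 = -2)
G = -47/71 (G = (-45 - 2)/(73 - 2) = -47/71 ≈ -0.66197)
O = 25 (O = 5*5 = 25)
O*G = 25*(-47/71) = -1175/71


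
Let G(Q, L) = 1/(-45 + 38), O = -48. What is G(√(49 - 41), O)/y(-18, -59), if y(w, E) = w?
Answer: 1/126 ≈ 0.0079365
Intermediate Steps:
G(Q, L) = -⅐ (G(Q, L) = 1/(-7) = -⅐)
G(√(49 - 41), O)/y(-18, -59) = -⅐/(-18) = -⅐*(-1/18) = 1/126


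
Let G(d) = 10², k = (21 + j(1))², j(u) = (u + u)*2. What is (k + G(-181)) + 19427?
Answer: 20152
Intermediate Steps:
j(u) = 4*u (j(u) = (2*u)*2 = 4*u)
k = 625 (k = (21 + 4*1)² = (21 + 4)² = 25² = 625)
G(d) = 100
(k + G(-181)) + 19427 = (625 + 100) + 19427 = 725 + 19427 = 20152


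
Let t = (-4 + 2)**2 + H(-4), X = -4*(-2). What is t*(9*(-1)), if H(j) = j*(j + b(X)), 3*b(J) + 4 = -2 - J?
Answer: -348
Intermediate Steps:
X = 8
b(J) = -2 - J/3 (b(J) = -4/3 + (-2 - J)/3 = -4/3 + (-2/3 - J/3) = -2 - J/3)
H(j) = j*(-14/3 + j) (H(j) = j*(j + (-2 - 1/3*8)) = j*(j + (-2 - 8/3)) = j*(j - 14/3) = j*(-14/3 + j))
t = 116/3 (t = (-4 + 2)**2 + (1/3)*(-4)*(-14 + 3*(-4)) = (-2)**2 + (1/3)*(-4)*(-14 - 12) = 4 + (1/3)*(-4)*(-26) = 4 + 104/3 = 116/3 ≈ 38.667)
t*(9*(-1)) = 116*(9*(-1))/3 = (116/3)*(-9) = -348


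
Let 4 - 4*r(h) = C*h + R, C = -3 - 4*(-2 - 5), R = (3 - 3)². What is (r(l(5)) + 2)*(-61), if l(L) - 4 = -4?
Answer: -183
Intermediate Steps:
l(L) = 0 (l(L) = 4 - 4 = 0)
R = 0 (R = 0² = 0)
C = 25 (C = -3 - 4*(-7) = -3 + 28 = 25)
r(h) = 1 - 25*h/4 (r(h) = 1 - (25*h + 0)/4 = 1 - 25*h/4)
(r(l(5)) + 2)*(-61) = ((1 - 25/4*0) + 2)*(-61) = ((1 + 0) + 2)*(-61) = (1 + 2)*(-61) = 3*(-61) = -183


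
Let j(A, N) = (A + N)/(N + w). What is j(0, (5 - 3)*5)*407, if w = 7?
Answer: 4070/17 ≈ 239.41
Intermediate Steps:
j(A, N) = (A + N)/(7 + N) (j(A, N) = (A + N)/(N + 7) = (A + N)/(7 + N))
j(0, (5 - 3)*5)*407 = ((0 + (5 - 3)*5)/(7 + (5 - 3)*5))*407 = ((0 + 2*5)/(7 + 2*5))*407 = ((0 + 10)/(7 + 10))*407 = (10/17)*407 = 4070/17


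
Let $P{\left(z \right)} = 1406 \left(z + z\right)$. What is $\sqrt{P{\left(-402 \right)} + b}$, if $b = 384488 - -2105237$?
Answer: $\sqrt{1359301} \approx 1165.9$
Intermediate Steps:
$b = 2489725$ ($b = 384488 + 2105237 = 2489725$)
$P{\left(z \right)} = 2812 z$ ($P{\left(z \right)} = 1406 \cdot 2 z = 2812 z$)
$\sqrt{P{\left(-402 \right)} + b} = \sqrt{2812 \left(-402\right) + 2489725} = \sqrt{-1130424 + 2489725} = \sqrt{1359301}$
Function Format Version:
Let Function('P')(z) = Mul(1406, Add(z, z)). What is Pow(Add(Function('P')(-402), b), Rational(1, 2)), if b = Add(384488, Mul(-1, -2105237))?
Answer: Pow(1359301, Rational(1, 2)) ≈ 1165.9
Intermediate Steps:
b = 2489725 (b = Add(384488, 2105237) = 2489725)
Function('P')(z) = Mul(2812, z) (Function('P')(z) = Mul(1406, Mul(2, z)) = Mul(2812, z))
Pow(Add(Function('P')(-402), b), Rational(1, 2)) = Pow(Add(Mul(2812, -402), 2489725), Rational(1, 2)) = Pow(Add(-1130424, 2489725), Rational(1, 2)) = Pow(1359301, Rational(1, 2))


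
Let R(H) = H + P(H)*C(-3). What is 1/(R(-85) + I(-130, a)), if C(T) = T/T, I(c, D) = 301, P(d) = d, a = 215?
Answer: 1/131 ≈ 0.0076336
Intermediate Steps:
C(T) = 1
R(H) = 2*H (R(H) = H + H*1 = H + H = 2*H)
1/(R(-85) + I(-130, a)) = 1/(2*(-85) + 301) = 1/(-170 + 301) = 1/131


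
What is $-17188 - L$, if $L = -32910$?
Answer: $15722$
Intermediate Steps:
$-17188 - L = -17188 - -32910 = -17188 + 32910 = 15722$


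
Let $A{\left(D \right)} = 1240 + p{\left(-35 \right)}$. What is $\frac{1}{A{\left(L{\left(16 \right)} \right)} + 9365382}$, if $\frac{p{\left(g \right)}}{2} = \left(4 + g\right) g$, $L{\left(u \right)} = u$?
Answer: $\frac{1}{9368792} \approx 1.0674 \cdot 10^{-7}$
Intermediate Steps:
$p{\left(g \right)} = 2 g \left(4 + g\right)$ ($p{\left(g \right)} = 2 \left(4 + g\right) g = 2 g \left(4 + g\right)$)
$A{\left(D \right)} = 3410$ ($A{\left(D \right)} = 1240 + 2 \left(-35\right) \left(4 - 35\right) = 1240 + 2 \left(-35\right) \left(-31\right) = 1240 + 2170 = 3410$)
$\frac{1}{A{\left(L{\left(16 \right)} \right)} + 9365382} = \frac{1}{3410 + 9365382} = \frac{1}{9368792}$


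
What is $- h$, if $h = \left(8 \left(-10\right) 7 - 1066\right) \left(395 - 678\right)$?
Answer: $-460158$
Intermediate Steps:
$h = 460158$ ($h = \left(\left(-80\right) 7 - 1066\right) \left(395 - 678\right) = \left(-560 - 1066\right) \left(-283\right) = \left(-1626\right) \left(-283\right) = 460158$)
$- h = \left(-1\right) 460158 = -460158$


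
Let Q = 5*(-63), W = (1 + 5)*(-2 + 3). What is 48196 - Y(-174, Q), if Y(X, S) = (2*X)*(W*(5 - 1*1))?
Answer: 56548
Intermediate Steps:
W = 6 (W = 6*1 = 6)
Q = -315
Y(X, S) = 48*X (Y(X, S) = (2*X)*(6*(5 - 1*1)) = (2*X)*(6*(5 - 1)) = (2*X)*(6*4) = (2*X)*24 = 48*X)
48196 - Y(-174, Q) = 48196 - 48*(-174) = 48196 - 1*(-8352) = 48196 + 8352 = 56548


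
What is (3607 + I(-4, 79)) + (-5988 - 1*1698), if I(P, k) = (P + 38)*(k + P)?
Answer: -1529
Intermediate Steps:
I(P, k) = (38 + P)*(P + k)
(3607 + I(-4, 79)) + (-5988 - 1*1698) = (3607 + ((-4)² + 38*(-4) + 38*79 - 4*79)) + (-5988 - 1*1698) = (3607 + (16 - 152 + 3002 - 316)) + (-5988 - 1698) = (3607 + 2550) - 7686 = 6157 - 7686 = -1529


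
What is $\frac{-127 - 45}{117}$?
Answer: $- \frac{172}{117} \approx -1.4701$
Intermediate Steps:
$\frac{-127 - 45}{117} = \left(-172\right) \frac{1}{117} = - \frac{172}{117}$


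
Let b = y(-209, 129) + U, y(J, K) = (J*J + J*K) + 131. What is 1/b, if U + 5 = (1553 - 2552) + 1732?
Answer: 1/17579 ≈ 5.6886e-5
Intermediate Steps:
y(J, K) = 131 + J**2 + J*K (y(J, K) = (J**2 + J*K) + 131 = 131 + J**2 + J*K)
U = 728 (U = -5 + ((1553 - 2552) + 1732) = -5 + (-999 + 1732) = -5 + 733 = 728)
b = 17579 (b = (131 + (-209)**2 - 209*129) + 728 = (131 + 43681 - 26961) + 728 = 16851 + 728 = 17579)
1/b = 1/17579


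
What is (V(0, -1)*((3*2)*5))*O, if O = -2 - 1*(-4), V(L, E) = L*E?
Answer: 0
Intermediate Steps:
V(L, E) = E*L
O = 2 (O = -2 + 4 = 2)
(V(0, -1)*((3*2)*5))*O = ((-1*0)*((3*2)*5))*2 = (0*(6*5))*2 = (0*30)*2 = 0*2 = 0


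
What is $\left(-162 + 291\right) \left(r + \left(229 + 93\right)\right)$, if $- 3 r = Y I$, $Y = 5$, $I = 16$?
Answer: $38098$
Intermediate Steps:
$r = - \frac{80}{3}$ ($r = - \frac{5 \cdot 16}{3} = \left(- \frac{1}{3}\right) 80 = - \frac{80}{3} \approx -26.667$)
$\left(-162 + 291\right) \left(r + \left(229 + 93\right)\right) = \left(-162 + 291\right) \left(- \frac{80}{3} + \left(229 + 93\right)\right) = 129 \left(- \frac{80}{3} + 322\right) = 129 \cdot \frac{886}{3} = 38098$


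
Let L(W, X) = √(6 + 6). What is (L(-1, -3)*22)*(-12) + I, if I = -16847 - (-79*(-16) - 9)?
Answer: -18102 - 528*√3 ≈ -19017.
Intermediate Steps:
L(W, X) = 2*√3 (L(W, X) = √12 = 2*√3)
I = -18102 (I = -16847 - (1264 - 9) = -16847 - 1*1255 = -16847 - 1255 = -18102)
(L(-1, -3)*22)*(-12) + I = ((2*√3)*22)*(-12) - 18102 = (44*√3)*(-12) - 18102 = -528*√3 - 18102 = -18102 - 528*√3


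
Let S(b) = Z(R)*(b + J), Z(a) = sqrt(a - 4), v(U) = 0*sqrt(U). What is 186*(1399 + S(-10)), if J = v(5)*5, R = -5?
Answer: 260214 - 5580*I ≈ 2.6021e+5 - 5580.0*I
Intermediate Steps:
v(U) = 0
Z(a) = sqrt(-4 + a)
J = 0 (J = 0*5 = 0)
S(b) = 3*I*b (S(b) = sqrt(-4 - 5)*(b + 0) = sqrt(-9)*b = (3*I)*b = 3*I*b)
186*(1399 + S(-10)) = 186*(1399 + 3*I*(-10)) = 186*(1399 - 30*I) = 260214 - 5580*I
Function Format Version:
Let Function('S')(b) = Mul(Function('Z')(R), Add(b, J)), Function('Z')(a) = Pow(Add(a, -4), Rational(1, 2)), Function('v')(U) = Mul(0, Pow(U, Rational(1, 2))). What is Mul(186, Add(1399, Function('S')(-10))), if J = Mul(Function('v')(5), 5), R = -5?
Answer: Add(260214, Mul(-5580, I)) ≈ Add(2.6021e+5, Mul(-5580.0, I))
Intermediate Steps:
Function('v')(U) = 0
Function('Z')(a) = Pow(Add(-4, a), Rational(1, 2))
J = 0 (J = Mul(0, 5) = 0)
Function('S')(b) = Mul(3, I, b) (Function('S')(b) = Mul(Pow(Add(-4, -5), Rational(1, 2)), Add(b, 0)) = Mul(Pow(-9, Rational(1, 2)), b) = Mul(Mul(3, I), b) = Mul(3, I, b))
Mul(186, Add(1399, Function('S')(-10))) = Mul(186, Add(1399, Mul(3, I, -10))) = Mul(186, Add(1399, Mul(-30, I))) = Add(260214, Mul(-5580, I))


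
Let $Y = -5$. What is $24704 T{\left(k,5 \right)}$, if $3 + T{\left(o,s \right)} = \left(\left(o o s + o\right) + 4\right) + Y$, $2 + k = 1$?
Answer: $0$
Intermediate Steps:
$k = -1$ ($k = -2 + 1 = -1$)
$T{\left(o,s \right)} = -4 + o + s o^{2}$ ($T{\left(o,s \right)} = -3 - \left(1 - o - o o s\right) = -3 - \left(1 - o - o^{2} s\right) = -3 - \left(1 - o - s o^{2}\right) = -3 + \left(-1 + o + s o^{2}\right) = -4 + o + s o^{2}$)
$24704 T{\left(k,5 \right)} = 24704 \left(-4 - 1 + 5 \left(-1\right)^{2}\right) = 24704 \left(-4 - 1 + 5 \cdot 1\right) = 24704 \left(-4 - 1 + 5\right) = 24704 \cdot 0 = 0$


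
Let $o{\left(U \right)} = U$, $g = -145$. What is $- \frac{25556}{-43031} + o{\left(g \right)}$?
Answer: $- \frac{6213939}{43031} \approx -144.41$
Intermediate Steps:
$- \frac{25556}{-43031} + o{\left(g \right)} = - \frac{25556}{-43031} - 145 = \left(-25556\right) \left(- \frac{1}{43031}\right) - 145 = \frac{25556}{43031} - 145 = - \frac{6213939}{43031}$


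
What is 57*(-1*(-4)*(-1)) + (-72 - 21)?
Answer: -321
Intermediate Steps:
57*(-1*(-4)*(-1)) + (-72 - 21) = 57*(4*(-1)) - 93 = 57*(-4) - 93 = -228 - 93 = -321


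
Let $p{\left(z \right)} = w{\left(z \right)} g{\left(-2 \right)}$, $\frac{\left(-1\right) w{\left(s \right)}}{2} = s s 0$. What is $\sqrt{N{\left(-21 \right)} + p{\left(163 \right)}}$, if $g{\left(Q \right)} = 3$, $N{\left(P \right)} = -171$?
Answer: $3 i \sqrt{19} \approx 13.077 i$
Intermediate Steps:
$w{\left(s \right)} = 0$ ($w{\left(s \right)} = - 2 s s 0 = - 2 s^{2} \cdot 0 = \left(-2\right) 0 = 0$)
$p{\left(z \right)} = 0$ ($p{\left(z \right)} = 0 \cdot 3 = 0$)
$\sqrt{N{\left(-21 \right)} + p{\left(163 \right)}} = \sqrt{-171 + 0} = \sqrt{-171} = 3 i \sqrt{19}$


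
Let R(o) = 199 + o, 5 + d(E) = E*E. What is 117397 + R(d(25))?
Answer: 118216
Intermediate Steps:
d(E) = -5 + E**2 (d(E) = -5 + E*E = -5 + E**2)
117397 + R(d(25)) = 117397 + (199 + (-5 + 25**2)) = 117397 + (199 + (-5 + 625)) = 117397 + (199 + 620) = 117397 + 819 = 118216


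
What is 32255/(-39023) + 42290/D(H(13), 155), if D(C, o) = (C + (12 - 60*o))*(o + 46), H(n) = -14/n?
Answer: -402179291000/473590113117 ≈ -0.84921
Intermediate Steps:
D(C, o) = (46 + o)*(12 + C - 60*o) (D(C, o) = (12 + C - 60*o)*(46 + o) = (46 + o)*(12 + C - 60*o))
32255/(-39023) + 42290/D(H(13), 155) = 32255/(-39023) + 42290/(552 - 2748*155 - 60*155² + 46*(-14/13) - 14/13*155) = 32255*(-1/39023) + 42290/(552 - 425940 - 60*24025 + 46*(-14*1/13) - 14*1/13*155) = -32255/39023 + 42290/(552 - 425940 - 1441500 + 46*(-14/13) - 14/13*155) = -32255/39023 + 42290/(552 - 425940 - 1441500 - 644/13 - 2170/13) = -32255/39023 + 42290/(-24272358/13) = -32255/39023 + 42290*(-13/24272358) = -32255/39023 - 274885/12136179 = -402179291000/473590113117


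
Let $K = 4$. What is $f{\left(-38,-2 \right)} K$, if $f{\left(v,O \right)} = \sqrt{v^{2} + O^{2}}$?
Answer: $8 \sqrt{362} \approx 152.21$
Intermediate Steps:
$f{\left(v,O \right)} = \sqrt{O^{2} + v^{2}}$
$f{\left(-38,-2 \right)} K = \sqrt{\left(-2\right)^{2} + \left(-38\right)^{2}} \cdot 4 = \sqrt{4 + 1444} \cdot 4 = \sqrt{1448} \cdot 4 = 2 \sqrt{362} \cdot 4 = 8 \sqrt{362}$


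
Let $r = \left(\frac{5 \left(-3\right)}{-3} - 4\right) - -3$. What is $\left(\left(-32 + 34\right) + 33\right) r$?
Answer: $140$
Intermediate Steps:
$r = 4$ ($r = \left(\left(-15\right) \left(- \frac{1}{3}\right) - 4\right) + 3 = \left(5 - 4\right) + 3 = 1 + 3 = 4$)
$\left(\left(-32 + 34\right) + 33\right) r = \left(\left(-32 + 34\right) + 33\right) 4 = \left(2 + 33\right) 4 = 35 \cdot 4 = 140$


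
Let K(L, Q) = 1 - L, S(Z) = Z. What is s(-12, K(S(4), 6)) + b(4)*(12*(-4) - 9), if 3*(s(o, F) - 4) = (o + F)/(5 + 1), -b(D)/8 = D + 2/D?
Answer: 12331/6 ≈ 2055.2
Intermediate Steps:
b(D) = -16/D - 8*D (b(D) = -8*(D + 2/D) = -16/D - 8*D)
s(o, F) = 4 + F/18 + o/18 (s(o, F) = 4 + ((o + F)/(5 + 1))/3 = 4 + ((F + o)/6)/3 = 4 + ((F + o)*(⅙))/3 = 4 + (F/6 + o/6)/3 = 4 + (F/18 + o/18) = 4 + F/18 + o/18)
s(-12, K(S(4), 6)) + b(4)*(12*(-4) - 9) = (4 + (1 - 1*4)/18 + (1/18)*(-12)) + (-16/4 - 8*4)*(12*(-4) - 9) = (4 + (1 - 4)/18 - ⅔) + (-16*¼ - 32)*(-48 - 9) = (4 + (1/18)*(-3) - ⅔) + (-4 - 32)*(-57) = (4 - ⅙ - ⅔) - 36*(-57) = 19/6 + 2052 = 12331/6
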